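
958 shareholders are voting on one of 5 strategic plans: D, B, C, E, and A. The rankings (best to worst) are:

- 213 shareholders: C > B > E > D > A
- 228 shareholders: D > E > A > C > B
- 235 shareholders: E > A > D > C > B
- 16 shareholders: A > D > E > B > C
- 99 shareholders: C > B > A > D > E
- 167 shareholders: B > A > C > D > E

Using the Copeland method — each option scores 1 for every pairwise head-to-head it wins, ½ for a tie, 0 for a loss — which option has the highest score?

A

D: beats E; ties B and C; loses to A → score 2.
B: ties D, E, and A; loses to C → score 1.5.
C: beats B; ties D and E; loses to A → score 2.
E: beats A; ties B and C; loses to D → score 2.
A: beats D and C; ties B; loses to E → score 2.5.
A has the best pairwise record.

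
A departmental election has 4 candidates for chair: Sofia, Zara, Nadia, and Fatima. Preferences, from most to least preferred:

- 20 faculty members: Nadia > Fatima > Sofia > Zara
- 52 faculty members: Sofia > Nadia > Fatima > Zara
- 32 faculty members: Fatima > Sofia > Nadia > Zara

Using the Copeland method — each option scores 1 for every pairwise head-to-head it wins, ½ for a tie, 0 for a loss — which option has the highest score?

Sofia

Sofia: beats Zara and Nadia; ties Fatima → score 2.5.
Zara: loses to Sofia, Nadia, and Fatima → score 0.
Nadia: beats Zara and Fatima; loses to Sofia → score 2.
Fatima: beats Zara; ties Sofia; loses to Nadia → score 1.5.
Sofia has the best pairwise record.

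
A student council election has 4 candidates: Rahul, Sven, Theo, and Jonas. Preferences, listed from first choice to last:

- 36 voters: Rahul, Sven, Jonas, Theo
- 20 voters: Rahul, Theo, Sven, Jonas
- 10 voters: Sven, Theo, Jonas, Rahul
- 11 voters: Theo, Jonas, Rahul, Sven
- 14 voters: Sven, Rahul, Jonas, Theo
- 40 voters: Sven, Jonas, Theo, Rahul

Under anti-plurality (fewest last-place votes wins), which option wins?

Last-place votes: Rahul 50, Sven 11, Theo 50, Jonas 20.
Sven is ranked last by the fewest voters, so Sven wins.

Sven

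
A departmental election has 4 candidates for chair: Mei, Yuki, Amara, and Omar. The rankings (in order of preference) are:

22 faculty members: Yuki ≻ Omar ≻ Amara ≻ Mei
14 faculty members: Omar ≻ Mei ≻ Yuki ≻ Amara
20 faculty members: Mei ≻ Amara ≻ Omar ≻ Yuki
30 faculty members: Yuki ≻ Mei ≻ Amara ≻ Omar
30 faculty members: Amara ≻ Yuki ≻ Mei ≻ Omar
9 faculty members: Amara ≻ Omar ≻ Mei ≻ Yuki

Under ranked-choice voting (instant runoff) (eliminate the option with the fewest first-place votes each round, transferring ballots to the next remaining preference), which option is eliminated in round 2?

Round 1: Mei 20, Yuki 52, Amara 39, Omar 14. Eliminate Omar.
Round 2: Mei 34, Yuki 52, Amara 39. Eliminate Mei.

Mei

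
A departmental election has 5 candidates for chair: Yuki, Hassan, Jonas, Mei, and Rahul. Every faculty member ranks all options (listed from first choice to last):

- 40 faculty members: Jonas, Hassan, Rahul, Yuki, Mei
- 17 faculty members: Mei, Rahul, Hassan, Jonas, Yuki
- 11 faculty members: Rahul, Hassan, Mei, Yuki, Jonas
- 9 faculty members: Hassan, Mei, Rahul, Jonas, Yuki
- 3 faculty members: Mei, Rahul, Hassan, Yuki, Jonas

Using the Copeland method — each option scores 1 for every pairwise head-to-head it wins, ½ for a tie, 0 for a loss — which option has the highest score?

Yuki: ties Mei; loses to Hassan, Jonas, and Rahul → score 0.5.
Hassan: beats Yuki, Mei, and Rahul; ties Jonas → score 3.5.
Jonas: beats Yuki; ties Hassan, Mei, and Rahul → score 2.5.
Mei: ties Yuki and Jonas; loses to Hassan and Rahul → score 1.
Rahul: beats Yuki and Mei; ties Jonas; loses to Hassan → score 2.5.
Hassan has the best pairwise record.

Hassan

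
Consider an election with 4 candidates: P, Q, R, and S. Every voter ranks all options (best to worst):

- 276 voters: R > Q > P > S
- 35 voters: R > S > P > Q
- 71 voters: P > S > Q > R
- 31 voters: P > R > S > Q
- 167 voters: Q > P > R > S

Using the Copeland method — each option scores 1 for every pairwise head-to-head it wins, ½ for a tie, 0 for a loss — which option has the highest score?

P: beats S; loses to Q and R → score 1.
Q: beats P and S; loses to R → score 2.
R: beats P, Q, and S → score 3.
S: loses to P, Q, and R → score 0.
R has the best pairwise record.

R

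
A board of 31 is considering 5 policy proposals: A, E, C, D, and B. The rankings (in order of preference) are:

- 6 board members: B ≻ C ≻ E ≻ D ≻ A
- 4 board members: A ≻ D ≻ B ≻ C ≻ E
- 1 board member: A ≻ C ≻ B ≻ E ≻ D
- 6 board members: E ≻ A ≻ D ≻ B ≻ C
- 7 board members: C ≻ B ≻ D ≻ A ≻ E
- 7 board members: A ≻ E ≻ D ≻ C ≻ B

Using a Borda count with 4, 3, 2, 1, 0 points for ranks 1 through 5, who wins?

A

A: 6·0 + 4·4 + 1·4 + 6·3 + 7·1 + 7·4 = 73
E: 6·2 + 4·0 + 1·1 + 6·4 + 7·0 + 7·3 = 58
C: 6·3 + 4·1 + 1·3 + 6·0 + 7·4 + 7·1 = 60
D: 6·1 + 4·3 + 1·0 + 6·2 + 7·2 + 7·2 = 58
B: 6·4 + 4·2 + 1·2 + 6·1 + 7·3 + 7·0 = 61
A has the highest Borda score (73).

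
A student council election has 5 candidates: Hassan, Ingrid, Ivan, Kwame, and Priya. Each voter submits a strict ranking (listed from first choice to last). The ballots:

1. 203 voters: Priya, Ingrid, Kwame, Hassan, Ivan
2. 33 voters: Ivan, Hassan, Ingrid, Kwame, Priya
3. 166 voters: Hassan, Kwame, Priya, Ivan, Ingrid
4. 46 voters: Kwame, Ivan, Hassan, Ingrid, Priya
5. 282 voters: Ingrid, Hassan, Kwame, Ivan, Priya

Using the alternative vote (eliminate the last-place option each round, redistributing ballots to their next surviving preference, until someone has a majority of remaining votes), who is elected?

Round 1: Hassan 166, Ingrid 282, Ivan 33, Kwame 46, Priya 203. Eliminate Ivan.
Round 2: Hassan 199, Ingrid 282, Kwame 46, Priya 203. Eliminate Kwame.
Round 3: Hassan 245, Ingrid 282, Priya 203. Eliminate Priya.
Round 4: Hassan 245, Ingrid 485. Ingrid has a majority.

Ingrid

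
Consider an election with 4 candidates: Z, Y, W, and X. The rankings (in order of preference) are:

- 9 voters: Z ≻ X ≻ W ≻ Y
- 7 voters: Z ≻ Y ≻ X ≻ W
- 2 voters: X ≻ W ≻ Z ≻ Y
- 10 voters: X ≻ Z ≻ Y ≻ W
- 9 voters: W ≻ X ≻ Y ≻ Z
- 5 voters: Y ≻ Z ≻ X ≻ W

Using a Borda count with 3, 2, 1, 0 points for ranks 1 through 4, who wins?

Z: 9·3 + 7·3 + 2·1 + 10·2 + 9·0 + 5·2 = 80
Y: 9·0 + 7·2 + 2·0 + 10·1 + 9·1 + 5·3 = 48
W: 9·1 + 7·0 + 2·2 + 10·0 + 9·3 + 5·0 = 40
X: 9·2 + 7·1 + 2·3 + 10·3 + 9·2 + 5·1 = 84
X has the highest Borda score (84).

X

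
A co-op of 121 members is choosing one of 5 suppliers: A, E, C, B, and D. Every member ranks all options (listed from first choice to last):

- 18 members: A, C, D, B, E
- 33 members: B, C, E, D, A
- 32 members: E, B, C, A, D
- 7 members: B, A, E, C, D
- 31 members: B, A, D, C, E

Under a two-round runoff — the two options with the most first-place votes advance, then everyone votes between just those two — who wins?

B

Round 1 first-place votes: A 18, E 32, C 0, B 71, D 0.
B and E advance.
Runoff: B is preferred to E by 89 voters; E by 32.
B wins the runoff.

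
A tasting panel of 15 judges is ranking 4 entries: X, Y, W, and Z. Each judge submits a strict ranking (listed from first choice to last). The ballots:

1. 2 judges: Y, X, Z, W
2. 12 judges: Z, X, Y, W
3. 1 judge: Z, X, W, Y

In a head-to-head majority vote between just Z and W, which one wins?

Z

Voters preferring Z to W: 15; preferring W to Z: 0.
Z wins the head-to-head.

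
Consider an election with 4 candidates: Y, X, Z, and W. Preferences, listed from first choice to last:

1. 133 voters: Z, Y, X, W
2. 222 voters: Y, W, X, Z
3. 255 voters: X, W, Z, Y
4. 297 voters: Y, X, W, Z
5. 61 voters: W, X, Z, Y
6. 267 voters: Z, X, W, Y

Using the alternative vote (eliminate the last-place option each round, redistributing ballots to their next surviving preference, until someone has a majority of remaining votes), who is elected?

Z

Round 1: Y 519, X 255, Z 400, W 61. Eliminate W.
Round 2: Y 519, X 316, Z 400. Eliminate X.
Round 3: Y 519, Z 716. Z has a majority.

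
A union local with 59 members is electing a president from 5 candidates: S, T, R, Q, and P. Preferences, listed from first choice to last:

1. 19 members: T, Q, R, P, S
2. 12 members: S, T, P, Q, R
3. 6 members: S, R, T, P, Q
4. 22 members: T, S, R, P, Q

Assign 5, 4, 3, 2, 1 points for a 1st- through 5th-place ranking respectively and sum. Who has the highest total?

T

S: 19·1 + 12·5 + 6·5 + 22·4 = 197
T: 19·5 + 12·4 + 6·3 + 22·5 = 271
R: 19·3 + 12·1 + 6·4 + 22·3 = 159
Q: 19·4 + 12·2 + 6·1 + 22·1 = 128
P: 19·2 + 12·3 + 6·2 + 22·2 = 130
T has the highest Borda score (271).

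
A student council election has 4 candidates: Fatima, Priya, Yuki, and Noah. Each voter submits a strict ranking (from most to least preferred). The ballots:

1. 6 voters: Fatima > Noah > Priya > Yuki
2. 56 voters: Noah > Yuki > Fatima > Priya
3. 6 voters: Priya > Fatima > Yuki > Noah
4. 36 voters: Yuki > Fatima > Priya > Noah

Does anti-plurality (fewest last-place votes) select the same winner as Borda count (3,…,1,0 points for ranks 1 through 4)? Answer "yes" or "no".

no

Anti-plurality — last-place votes: Fatima 0, Priya 56, Yuki 6, Noah 42. Winner: Fatima.
Borda — scores: Fatima 158, Priya 60, Yuki 226, Noah 180. Winner: Yuki.
The two methods disagree.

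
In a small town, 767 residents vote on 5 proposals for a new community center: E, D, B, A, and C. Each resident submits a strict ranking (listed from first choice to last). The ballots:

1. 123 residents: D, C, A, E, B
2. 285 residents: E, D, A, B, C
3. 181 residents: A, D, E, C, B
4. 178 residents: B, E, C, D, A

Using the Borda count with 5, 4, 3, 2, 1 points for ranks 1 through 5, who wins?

E: 123·2 + 285·5 + 181·3 + 178·4 = 2926
D: 123·5 + 285·4 + 181·4 + 178·2 = 2835
B: 123·1 + 285·2 + 181·1 + 178·5 = 1764
A: 123·3 + 285·3 + 181·5 + 178·1 = 2307
C: 123·4 + 285·1 + 181·2 + 178·3 = 1673
E has the highest Borda score (2926).

E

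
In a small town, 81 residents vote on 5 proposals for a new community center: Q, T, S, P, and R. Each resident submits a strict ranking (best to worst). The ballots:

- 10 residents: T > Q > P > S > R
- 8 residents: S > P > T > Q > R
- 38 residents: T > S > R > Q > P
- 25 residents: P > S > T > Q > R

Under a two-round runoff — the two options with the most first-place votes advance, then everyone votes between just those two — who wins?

Round 1 first-place votes: Q 0, T 48, S 8, P 25, R 0.
T and P advance.
Runoff: T is preferred to P by 48 voters; P by 33.
T wins the runoff.

T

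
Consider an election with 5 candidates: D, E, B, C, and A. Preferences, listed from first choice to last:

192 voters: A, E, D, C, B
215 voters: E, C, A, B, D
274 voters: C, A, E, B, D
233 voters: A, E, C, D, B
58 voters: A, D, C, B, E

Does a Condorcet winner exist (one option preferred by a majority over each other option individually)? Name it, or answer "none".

none

Checking pairwise contests:
E beats D 914–58.
A beats E 757–215.
E beats B 914–58.
E beats C 640–332.
C beats A 489–483.
Every option loses at least one head-to-head, so there is no Condorcet winner.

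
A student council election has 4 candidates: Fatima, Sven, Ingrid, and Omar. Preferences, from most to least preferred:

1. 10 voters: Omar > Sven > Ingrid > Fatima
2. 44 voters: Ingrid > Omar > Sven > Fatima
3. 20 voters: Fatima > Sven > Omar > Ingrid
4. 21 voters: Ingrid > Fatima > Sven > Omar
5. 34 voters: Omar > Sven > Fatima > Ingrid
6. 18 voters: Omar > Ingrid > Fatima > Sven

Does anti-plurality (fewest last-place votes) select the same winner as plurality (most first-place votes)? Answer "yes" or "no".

Anti-plurality — last-place votes: Fatima 54, Sven 18, Ingrid 54, Omar 21. Winner: Sven.
Plurality — first-place votes: Fatima 20, Sven 0, Ingrid 65, Omar 62. Winner: Ingrid.
The two methods disagree.

no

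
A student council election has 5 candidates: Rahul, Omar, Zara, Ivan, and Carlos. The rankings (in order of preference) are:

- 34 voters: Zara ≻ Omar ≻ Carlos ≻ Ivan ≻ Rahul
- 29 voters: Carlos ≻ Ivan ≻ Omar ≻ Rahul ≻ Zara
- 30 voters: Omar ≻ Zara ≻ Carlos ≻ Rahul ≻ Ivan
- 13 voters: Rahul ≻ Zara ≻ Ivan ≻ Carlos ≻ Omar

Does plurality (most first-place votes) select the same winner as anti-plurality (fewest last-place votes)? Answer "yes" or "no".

no

Plurality — first-place votes: Rahul 13, Omar 30, Zara 34, Ivan 0, Carlos 29. Winner: Zara.
Anti-plurality — last-place votes: Rahul 34, Omar 13, Zara 29, Ivan 30, Carlos 0. Winner: Carlos.
The two methods disagree.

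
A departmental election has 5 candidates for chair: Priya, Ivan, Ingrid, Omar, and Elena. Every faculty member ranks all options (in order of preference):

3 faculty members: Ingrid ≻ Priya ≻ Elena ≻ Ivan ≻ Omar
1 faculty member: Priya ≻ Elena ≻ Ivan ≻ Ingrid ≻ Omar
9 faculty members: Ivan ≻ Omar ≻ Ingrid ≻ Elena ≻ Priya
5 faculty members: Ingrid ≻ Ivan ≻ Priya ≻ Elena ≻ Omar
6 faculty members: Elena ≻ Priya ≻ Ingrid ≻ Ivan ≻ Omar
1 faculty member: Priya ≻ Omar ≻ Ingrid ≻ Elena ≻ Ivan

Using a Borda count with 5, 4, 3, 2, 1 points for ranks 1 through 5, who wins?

Priya: 3·4 + 1·5 + 9·1 + 5·3 + 6·4 + 1·5 = 70
Ivan: 3·2 + 1·3 + 9·5 + 5·4 + 6·2 + 1·1 = 87
Ingrid: 3·5 + 1·2 + 9·3 + 5·5 + 6·3 + 1·3 = 90
Omar: 3·1 + 1·1 + 9·4 + 5·1 + 6·1 + 1·4 = 55
Elena: 3·3 + 1·4 + 9·2 + 5·2 + 6·5 + 1·2 = 73
Ingrid has the highest Borda score (90).

Ingrid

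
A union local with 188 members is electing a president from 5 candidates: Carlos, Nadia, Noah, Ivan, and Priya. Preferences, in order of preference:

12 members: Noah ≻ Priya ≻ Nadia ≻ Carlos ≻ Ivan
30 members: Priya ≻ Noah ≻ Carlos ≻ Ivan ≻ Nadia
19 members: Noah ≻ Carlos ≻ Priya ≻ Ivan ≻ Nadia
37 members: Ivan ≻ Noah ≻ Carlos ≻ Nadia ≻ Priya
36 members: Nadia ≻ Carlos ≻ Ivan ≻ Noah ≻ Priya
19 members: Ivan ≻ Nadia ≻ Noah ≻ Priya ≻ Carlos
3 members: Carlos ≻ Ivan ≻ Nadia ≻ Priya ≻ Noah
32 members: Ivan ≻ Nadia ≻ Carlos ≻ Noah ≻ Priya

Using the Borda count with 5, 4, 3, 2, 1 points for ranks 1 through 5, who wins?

Carlos: 12·2 + 30·3 + 19·4 + 37·3 + 36·4 + 19·1 + 3·5 + 32·3 = 575
Nadia: 12·3 + 30·1 + 19·1 + 37·2 + 36·5 + 19·4 + 3·3 + 32·4 = 552
Noah: 12·5 + 30·4 + 19·5 + 37·4 + 36·2 + 19·3 + 3·1 + 32·2 = 619
Ivan: 12·1 + 30·2 + 19·2 + 37·5 + 36·3 + 19·5 + 3·4 + 32·5 = 670
Priya: 12·4 + 30·5 + 19·3 + 37·1 + 36·1 + 19·2 + 3·2 + 32·1 = 404
Ivan has the highest Borda score (670).

Ivan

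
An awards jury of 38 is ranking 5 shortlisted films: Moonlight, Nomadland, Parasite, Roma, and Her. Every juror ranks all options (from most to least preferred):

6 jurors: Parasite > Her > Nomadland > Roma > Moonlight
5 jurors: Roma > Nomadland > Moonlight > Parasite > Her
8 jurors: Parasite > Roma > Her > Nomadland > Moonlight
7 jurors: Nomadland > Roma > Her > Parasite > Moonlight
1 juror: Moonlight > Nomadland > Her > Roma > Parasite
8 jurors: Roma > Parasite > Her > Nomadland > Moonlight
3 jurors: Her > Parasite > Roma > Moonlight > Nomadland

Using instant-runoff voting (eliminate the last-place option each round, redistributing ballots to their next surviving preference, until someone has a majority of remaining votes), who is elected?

Round 1: Moonlight 1, Nomadland 7, Parasite 14, Roma 13, Her 3. Eliminate Moonlight.
Round 2: Nomadland 8, Parasite 14, Roma 13, Her 3. Eliminate Her.
Round 3: Nomadland 8, Parasite 17, Roma 13. Eliminate Nomadland.
Round 4: Parasite 17, Roma 21. Roma has a majority.

Roma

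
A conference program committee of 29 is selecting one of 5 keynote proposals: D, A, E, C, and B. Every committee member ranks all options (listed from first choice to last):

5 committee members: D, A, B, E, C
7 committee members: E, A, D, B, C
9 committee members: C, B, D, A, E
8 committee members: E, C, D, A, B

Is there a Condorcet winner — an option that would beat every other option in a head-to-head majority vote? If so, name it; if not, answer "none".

E

E vs D: 15–14 for E.
E vs A: 15–14 for E.
E vs C: 20–9 for E.
E vs B: 15–14 for E.
E beats every other option head-to-head.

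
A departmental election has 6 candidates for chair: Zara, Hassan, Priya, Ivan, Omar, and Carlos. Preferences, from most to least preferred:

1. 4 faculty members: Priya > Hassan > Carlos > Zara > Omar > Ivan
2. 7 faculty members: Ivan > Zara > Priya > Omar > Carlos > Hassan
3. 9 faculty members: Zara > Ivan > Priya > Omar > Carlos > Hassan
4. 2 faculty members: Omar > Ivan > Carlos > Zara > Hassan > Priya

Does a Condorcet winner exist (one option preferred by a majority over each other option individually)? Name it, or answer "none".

Zara

Zara vs Hassan: 18–4 for Zara.
Zara vs Priya: 18–4 for Zara.
Zara vs Ivan: 13–9 for Zara.
Zara vs Omar: 20–2 for Zara.
Zara vs Carlos: 16–6 for Zara.
Zara beats every other option head-to-head.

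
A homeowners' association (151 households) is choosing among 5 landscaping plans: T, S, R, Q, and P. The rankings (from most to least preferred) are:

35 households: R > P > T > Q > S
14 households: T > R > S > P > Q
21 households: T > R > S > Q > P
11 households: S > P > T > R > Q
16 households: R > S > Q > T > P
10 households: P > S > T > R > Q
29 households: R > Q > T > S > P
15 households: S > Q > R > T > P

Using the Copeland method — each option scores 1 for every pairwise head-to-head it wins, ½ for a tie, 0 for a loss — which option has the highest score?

R

T: beats S, Q, and P; loses to R → score 3.
S: beats Q and P; loses to T and R → score 2.
R: beats T, S, Q, and P → score 4.
Q: beats P; loses to T, S, and R → score 1.
P: loses to T, S, R, and Q → score 0.
R has the best pairwise record.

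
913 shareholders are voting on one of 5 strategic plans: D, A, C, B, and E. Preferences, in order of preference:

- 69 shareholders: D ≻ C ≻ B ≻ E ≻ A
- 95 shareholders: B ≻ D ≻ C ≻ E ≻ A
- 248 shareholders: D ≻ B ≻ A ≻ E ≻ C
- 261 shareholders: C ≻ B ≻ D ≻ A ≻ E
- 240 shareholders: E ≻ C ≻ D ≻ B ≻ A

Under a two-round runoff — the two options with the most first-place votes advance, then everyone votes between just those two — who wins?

C

Round 1 first-place votes: D 317, A 0, C 261, B 95, E 240.
D and C advance.
Runoff: D is preferred to C by 412 voters; C by 501.
C wins the runoff.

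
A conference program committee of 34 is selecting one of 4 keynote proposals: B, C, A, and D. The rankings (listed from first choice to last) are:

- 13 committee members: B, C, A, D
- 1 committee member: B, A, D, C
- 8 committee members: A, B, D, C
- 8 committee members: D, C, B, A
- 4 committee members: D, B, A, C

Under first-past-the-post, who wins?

B

First-place votes: B 14, C 0, A 8, D 12.
B has the most first-place votes.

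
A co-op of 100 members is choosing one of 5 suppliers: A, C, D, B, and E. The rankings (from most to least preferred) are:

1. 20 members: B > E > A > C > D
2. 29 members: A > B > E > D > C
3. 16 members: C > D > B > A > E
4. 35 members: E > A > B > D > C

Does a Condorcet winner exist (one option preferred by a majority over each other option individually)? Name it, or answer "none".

Checking pairwise contests:
E beats A 55–45.
A beats C 84–16.
A beats D 84–16.
A beats B 64–36.
B beats E 65–35.
Every option loses at least one head-to-head, so there is no Condorcet winner.

none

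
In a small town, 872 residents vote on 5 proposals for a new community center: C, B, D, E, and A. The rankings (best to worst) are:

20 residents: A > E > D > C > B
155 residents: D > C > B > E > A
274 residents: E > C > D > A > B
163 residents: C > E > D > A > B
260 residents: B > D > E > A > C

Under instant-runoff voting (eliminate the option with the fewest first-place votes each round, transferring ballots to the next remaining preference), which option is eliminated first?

Round 1: C 163, B 260, D 155, E 274, A 20. Eliminate A.

A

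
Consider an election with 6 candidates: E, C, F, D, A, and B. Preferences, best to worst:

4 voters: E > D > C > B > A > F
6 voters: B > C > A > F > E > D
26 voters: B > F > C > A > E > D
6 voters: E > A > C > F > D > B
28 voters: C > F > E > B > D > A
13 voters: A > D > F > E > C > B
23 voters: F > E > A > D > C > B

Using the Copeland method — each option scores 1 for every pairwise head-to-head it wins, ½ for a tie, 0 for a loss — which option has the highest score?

E: beats D, A, and B; loses to C and F → score 3.
C: beats E, D, A, and B; loses to F → score 4.
F: beats E, C, D, A, and B → score 5.
D: loses to E, C, F, A, and B → score 0.
A: beats D; loses to E, C, F, and B → score 1.
B: beats D and A; loses to E, C, and F → score 2.
F has the best pairwise record.

F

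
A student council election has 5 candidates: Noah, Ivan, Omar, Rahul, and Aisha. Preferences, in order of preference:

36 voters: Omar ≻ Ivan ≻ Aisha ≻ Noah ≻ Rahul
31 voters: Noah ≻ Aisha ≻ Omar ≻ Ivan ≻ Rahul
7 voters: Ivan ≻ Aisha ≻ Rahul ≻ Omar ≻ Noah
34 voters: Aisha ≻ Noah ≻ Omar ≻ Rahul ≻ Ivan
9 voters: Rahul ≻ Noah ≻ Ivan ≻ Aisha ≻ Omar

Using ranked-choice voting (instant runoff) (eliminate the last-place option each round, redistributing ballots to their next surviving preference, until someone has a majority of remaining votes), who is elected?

Aisha

Round 1: Noah 31, Ivan 7, Omar 36, Rahul 9, Aisha 34. Eliminate Ivan.
Round 2: Noah 31, Omar 36, Rahul 9, Aisha 41. Eliminate Rahul.
Round 3: Noah 40, Omar 36, Aisha 41. Eliminate Omar.
Round 4: Noah 40, Aisha 77. Aisha has a majority.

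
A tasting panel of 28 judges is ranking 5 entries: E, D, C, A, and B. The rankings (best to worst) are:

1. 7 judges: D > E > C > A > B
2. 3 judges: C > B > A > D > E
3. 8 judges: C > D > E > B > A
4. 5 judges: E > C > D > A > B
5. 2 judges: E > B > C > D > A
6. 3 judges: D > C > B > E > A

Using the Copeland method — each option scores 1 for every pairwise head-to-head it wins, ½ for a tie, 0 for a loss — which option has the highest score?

E: beats A and B; ties C; loses to D → score 2.5.
D: beats E, A, and B; loses to C → score 3.
C: beats D, A, and B; ties E → score 3.5.
A: loses to E, D, C, and B → score 0.
B: beats A; loses to E, D, and C → score 1.
C has the best pairwise record.

C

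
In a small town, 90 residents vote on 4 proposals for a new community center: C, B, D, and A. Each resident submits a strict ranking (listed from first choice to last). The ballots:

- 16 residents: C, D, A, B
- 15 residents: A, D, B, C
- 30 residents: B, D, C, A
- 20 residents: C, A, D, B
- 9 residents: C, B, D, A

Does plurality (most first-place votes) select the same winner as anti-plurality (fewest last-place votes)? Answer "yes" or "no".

no

Plurality — first-place votes: C 45, B 30, D 0, A 15. Winner: C.
Anti-plurality — last-place votes: C 15, B 36, D 0, A 39. Winner: D.
The two methods disagree.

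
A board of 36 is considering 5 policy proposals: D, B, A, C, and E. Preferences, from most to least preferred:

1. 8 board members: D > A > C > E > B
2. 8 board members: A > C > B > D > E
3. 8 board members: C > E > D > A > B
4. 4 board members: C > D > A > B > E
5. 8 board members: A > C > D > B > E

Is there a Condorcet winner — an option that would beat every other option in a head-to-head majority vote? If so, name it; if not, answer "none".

Checking pairwise contests:
C beats D 28–8.
D beats B 28–8.
D beats A 20–16.
A beats C 24–12.
D beats E 28–8.
Every option loses at least one head-to-head, so there is no Condorcet winner.

none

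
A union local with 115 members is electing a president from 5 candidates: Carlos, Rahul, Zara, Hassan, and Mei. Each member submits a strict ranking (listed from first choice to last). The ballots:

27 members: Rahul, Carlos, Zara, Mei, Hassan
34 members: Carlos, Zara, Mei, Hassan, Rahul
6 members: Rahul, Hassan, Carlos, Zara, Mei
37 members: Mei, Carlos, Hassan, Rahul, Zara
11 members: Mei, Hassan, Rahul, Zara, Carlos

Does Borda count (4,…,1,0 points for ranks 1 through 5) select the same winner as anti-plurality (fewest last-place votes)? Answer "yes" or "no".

Borda — scores: Carlos 340, Rahul 191, Zara 173, Hassan 159, Mei 287. Winner: Carlos.
Anti-plurality — last-place votes: Carlos 11, Rahul 34, Zara 37, Hassan 27, Mei 6. Winner: Mei.
The two methods disagree.

no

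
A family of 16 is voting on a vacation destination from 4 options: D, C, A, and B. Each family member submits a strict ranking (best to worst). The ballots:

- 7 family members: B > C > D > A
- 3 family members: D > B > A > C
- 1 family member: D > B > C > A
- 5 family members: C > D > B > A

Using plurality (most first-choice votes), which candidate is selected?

First-place votes: D 4, C 5, A 0, B 7.
B has the most first-place votes.

B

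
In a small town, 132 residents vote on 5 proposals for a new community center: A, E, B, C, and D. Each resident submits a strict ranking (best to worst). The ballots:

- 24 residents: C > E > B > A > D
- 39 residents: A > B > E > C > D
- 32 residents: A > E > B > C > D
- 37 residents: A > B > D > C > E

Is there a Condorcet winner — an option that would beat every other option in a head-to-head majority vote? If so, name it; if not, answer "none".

A vs E: 108–24 for A.
A vs B: 108–24 for A.
A vs C: 108–24 for A.
A vs D: 132–0 for A.
A beats every other option head-to-head.

A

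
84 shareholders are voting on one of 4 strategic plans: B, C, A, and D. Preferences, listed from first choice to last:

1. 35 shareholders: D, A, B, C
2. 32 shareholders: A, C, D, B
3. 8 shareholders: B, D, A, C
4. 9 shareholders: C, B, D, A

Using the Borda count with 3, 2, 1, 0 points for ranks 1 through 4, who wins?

A

B: 35·1 + 32·0 + 8·3 + 9·2 = 77
C: 35·0 + 32·2 + 8·0 + 9·3 = 91
A: 35·2 + 32·3 + 8·1 + 9·0 = 174
D: 35·3 + 32·1 + 8·2 + 9·1 = 162
A has the highest Borda score (174).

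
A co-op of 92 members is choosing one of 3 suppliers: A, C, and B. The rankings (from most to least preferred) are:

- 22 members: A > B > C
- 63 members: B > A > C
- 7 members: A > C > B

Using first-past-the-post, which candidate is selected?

B

First-place votes: A 29, C 0, B 63.
B has the most first-place votes.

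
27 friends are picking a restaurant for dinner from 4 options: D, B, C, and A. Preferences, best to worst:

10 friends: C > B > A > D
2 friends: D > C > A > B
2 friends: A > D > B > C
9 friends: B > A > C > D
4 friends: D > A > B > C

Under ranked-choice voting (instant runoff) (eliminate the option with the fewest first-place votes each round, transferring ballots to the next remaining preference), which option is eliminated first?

Round 1: D 6, B 9, C 10, A 2. Eliminate A.

A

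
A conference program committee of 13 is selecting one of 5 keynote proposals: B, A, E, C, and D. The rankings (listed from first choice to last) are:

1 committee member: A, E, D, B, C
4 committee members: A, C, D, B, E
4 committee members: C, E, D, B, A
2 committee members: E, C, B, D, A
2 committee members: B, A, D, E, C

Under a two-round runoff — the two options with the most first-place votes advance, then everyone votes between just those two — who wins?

Round 1 first-place votes: B 2, A 5, E 2, C 4, D 0.
A and C advance.
Runoff: A is preferred to C by 7 voters; C by 6.
A wins the runoff.

A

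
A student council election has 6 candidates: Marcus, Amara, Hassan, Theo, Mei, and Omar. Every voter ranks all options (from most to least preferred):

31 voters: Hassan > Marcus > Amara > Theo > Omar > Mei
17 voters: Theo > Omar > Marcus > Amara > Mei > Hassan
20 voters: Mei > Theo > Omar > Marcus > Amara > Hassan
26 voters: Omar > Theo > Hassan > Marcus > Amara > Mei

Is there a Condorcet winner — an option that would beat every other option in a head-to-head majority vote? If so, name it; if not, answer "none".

Theo vs Marcus: 63–31 for Theo.
Theo vs Amara: 63–31 for Theo.
Theo vs Hassan: 63–31 for Theo.
Theo vs Mei: 74–20 for Theo.
Theo vs Omar: 68–26 for Theo.
Theo beats every other option head-to-head.

Theo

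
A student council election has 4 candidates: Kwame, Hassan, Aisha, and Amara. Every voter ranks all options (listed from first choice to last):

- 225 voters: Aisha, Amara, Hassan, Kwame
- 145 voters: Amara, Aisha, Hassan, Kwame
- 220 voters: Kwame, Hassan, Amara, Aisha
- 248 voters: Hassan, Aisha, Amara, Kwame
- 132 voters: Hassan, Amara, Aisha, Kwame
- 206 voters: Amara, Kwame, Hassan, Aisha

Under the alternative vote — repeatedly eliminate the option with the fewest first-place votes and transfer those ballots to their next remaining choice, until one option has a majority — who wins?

Hassan

Round 1: Kwame 220, Hassan 380, Aisha 225, Amara 351. Eliminate Kwame.
Round 2: Hassan 600, Aisha 225, Amara 351. Hassan has a majority.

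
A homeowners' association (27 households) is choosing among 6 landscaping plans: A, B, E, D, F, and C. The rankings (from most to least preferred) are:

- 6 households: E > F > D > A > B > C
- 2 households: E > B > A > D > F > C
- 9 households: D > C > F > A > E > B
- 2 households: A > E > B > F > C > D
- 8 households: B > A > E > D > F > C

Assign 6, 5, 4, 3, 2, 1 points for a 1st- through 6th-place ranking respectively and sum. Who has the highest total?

D

A: 6·3 + 2·4 + 9·3 + 2·6 + 8·5 = 105
B: 6·2 + 2·5 + 9·1 + 2·4 + 8·6 = 87
E: 6·6 + 2·6 + 9·2 + 2·5 + 8·4 = 108
D: 6·4 + 2·3 + 9·6 + 2·1 + 8·3 = 110
F: 6·5 + 2·2 + 9·4 + 2·3 + 8·2 = 92
C: 6·1 + 2·1 + 9·5 + 2·2 + 8·1 = 65
D has the highest Borda score (110).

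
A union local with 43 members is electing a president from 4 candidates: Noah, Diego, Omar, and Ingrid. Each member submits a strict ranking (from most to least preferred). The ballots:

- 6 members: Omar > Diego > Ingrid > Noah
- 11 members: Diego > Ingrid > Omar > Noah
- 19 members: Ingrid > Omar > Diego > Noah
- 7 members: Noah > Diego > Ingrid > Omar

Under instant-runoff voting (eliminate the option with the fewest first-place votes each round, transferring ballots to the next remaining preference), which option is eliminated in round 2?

Noah

Round 1: Noah 7, Diego 11, Omar 6, Ingrid 19. Eliminate Omar.
Round 2: Noah 7, Diego 17, Ingrid 19. Eliminate Noah.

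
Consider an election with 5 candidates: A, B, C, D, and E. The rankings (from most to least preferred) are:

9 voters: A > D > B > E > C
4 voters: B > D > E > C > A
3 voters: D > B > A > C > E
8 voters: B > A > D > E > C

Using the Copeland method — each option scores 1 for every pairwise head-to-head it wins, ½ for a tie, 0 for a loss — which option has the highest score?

B

A: beats C, D, and E; loses to B → score 3.
B: beats A, C, and E; ties D → score 3.5.
C: loses to A, B, D, and E → score 0.
D: beats C and E; ties B; loses to A → score 2.5.
E: beats C; loses to A, B, and D → score 1.
B has the best pairwise record.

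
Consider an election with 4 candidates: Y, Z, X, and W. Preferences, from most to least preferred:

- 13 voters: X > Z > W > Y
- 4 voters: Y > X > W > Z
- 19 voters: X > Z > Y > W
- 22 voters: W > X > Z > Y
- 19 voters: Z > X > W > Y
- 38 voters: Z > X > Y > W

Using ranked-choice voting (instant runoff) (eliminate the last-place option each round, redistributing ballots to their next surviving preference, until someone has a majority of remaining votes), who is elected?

X

Round 1: Y 4, Z 57, X 32, W 22. Eliminate Y.
Round 2: Z 57, X 36, W 22. Eliminate W.
Round 3: Z 57, X 58. X has a majority.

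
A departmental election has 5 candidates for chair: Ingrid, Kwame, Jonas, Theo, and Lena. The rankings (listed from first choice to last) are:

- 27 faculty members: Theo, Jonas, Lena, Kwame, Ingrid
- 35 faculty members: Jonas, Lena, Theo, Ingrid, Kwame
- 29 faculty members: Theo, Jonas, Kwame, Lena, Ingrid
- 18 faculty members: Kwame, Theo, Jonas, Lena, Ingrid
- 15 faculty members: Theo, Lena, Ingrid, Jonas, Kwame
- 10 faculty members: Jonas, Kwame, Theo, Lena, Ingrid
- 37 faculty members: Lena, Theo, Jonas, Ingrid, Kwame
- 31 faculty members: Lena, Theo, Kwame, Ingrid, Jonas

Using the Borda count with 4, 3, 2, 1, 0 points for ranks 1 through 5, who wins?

Ingrid: 27·0 + 35·1 + 29·0 + 18·0 + 15·2 + 10·0 + 37·1 + 31·1 = 133
Kwame: 27·1 + 35·0 + 29·2 + 18·4 + 15·0 + 10·3 + 37·0 + 31·2 = 249
Jonas: 27·3 + 35·4 + 29·3 + 18·2 + 15·1 + 10·4 + 37·2 + 31·0 = 473
Theo: 27·4 + 35·2 + 29·4 + 18·3 + 15·4 + 10·2 + 37·3 + 31·3 = 632
Lena: 27·2 + 35·3 + 29·1 + 18·1 + 15·3 + 10·1 + 37·4 + 31·4 = 533
Theo has the highest Borda score (632).

Theo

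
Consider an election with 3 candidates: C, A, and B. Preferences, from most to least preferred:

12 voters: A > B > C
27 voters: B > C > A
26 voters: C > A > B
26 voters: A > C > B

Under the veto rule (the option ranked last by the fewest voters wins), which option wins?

C

Last-place votes: C 12, A 27, B 52.
C is ranked last by the fewest voters, so C wins.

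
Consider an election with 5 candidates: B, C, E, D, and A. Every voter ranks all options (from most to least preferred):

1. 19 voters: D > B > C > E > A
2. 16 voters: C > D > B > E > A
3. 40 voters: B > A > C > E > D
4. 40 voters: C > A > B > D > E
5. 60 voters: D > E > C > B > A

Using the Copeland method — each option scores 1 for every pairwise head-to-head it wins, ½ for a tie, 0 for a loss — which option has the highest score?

C

B: beats E and A; loses to C and D → score 2.
C: beats B, E, D, and A → score 4.
E: beats A; loses to B, C, and D → score 1.
D: beats B, E, and A; loses to C → score 3.
A: loses to B, C, E, and D → score 0.
C has the best pairwise record.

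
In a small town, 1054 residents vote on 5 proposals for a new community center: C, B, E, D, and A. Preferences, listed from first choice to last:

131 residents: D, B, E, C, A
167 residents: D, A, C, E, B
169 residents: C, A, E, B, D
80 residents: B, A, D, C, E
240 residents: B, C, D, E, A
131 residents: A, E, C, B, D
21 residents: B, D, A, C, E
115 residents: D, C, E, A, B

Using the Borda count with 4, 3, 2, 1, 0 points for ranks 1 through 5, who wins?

C: 131·1 + 167·2 + 169·4 + 80·1 + 240·3 + 131·2 + 21·1 + 115·3 = 2569
B: 131·3 + 167·0 + 169·1 + 80·4 + 240·4 + 131·1 + 21·4 + 115·0 = 2057
E: 131·2 + 167·1 + 169·2 + 80·0 + 240·1 + 131·3 + 21·0 + 115·2 = 1630
D: 131·4 + 167·4 + 169·0 + 80·2 + 240·2 + 131·0 + 21·3 + 115·4 = 2355
A: 131·0 + 167·3 + 169·3 + 80·3 + 240·0 + 131·4 + 21·2 + 115·1 = 1929
C has the highest Borda score (2569).

C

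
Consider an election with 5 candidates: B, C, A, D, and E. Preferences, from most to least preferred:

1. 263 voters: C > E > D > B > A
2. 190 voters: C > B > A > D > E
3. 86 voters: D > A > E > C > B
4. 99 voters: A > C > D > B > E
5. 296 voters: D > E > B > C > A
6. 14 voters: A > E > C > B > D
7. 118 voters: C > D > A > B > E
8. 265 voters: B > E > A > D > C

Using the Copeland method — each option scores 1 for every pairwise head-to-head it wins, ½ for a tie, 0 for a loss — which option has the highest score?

B: beats A and E; loses to C and D → score 2.
C: beats B, A, D, and E → score 4.
A: loses to B, C, D, and E → score 0.
D: beats B, A, and E; loses to C → score 3.
E: beats A; loses to B, C, and D → score 1.
C has the best pairwise record.

C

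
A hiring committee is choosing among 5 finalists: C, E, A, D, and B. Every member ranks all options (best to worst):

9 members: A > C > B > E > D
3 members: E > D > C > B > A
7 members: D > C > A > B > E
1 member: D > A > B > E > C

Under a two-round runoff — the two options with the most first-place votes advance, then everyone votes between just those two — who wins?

Round 1 first-place votes: C 0, E 3, A 9, D 8, B 0.
A and D advance.
Runoff: A is preferred to D by 9 voters; D by 11.
D wins the runoff.

D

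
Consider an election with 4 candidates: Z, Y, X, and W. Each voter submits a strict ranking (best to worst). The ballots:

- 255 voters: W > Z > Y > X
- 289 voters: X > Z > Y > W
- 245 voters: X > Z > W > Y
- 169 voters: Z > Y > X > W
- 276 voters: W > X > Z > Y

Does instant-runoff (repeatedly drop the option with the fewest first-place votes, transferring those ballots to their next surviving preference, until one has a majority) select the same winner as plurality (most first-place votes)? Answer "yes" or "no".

Instant-runoff — R1 Z 169, Y 0, X 534, W 531 (Y out); R2 Z 169, X 534, W 531 (Z out); R3 X 703, W 531 (X winner). Winner: X.
Plurality — first-place votes: Z 169, Y 0, X 534, W 531. Winner: X.
The two methods agree.

yes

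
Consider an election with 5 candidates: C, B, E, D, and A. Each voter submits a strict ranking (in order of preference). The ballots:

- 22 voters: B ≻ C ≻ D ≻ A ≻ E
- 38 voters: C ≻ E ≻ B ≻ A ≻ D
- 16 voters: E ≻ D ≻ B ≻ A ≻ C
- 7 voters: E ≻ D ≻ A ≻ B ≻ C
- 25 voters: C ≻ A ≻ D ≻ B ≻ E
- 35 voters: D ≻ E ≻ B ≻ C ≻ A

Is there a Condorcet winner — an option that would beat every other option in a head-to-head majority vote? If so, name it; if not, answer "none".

Checking pairwise contests:
B beats C 80–63.
E beats B 96–47.
C beats E 85–58.
C beats D 85–58.
C beats A 120–23.
Every option loses at least one head-to-head, so there is no Condorcet winner.

none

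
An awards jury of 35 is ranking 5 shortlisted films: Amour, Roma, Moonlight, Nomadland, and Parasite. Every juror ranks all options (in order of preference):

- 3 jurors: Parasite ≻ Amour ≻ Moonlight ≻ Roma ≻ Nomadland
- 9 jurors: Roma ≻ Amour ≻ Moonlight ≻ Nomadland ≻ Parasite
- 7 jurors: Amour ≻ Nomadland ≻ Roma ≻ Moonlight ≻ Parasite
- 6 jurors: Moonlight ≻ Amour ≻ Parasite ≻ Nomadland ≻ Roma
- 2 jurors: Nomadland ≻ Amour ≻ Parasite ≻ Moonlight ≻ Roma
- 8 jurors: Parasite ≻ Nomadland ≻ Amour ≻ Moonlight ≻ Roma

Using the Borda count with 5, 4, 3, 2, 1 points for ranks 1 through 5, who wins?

Amour: 3·4 + 9·4 + 7·5 + 6·4 + 2·4 + 8·3 = 139
Roma: 3·2 + 9·5 + 7·3 + 6·1 + 2·1 + 8·1 = 88
Moonlight: 3·3 + 9·3 + 7·2 + 6·5 + 2·2 + 8·2 = 100
Nomadland: 3·1 + 9·2 + 7·4 + 6·2 + 2·5 + 8·4 = 103
Parasite: 3·5 + 9·1 + 7·1 + 6·3 + 2·3 + 8·5 = 95
Amour has the highest Borda score (139).

Amour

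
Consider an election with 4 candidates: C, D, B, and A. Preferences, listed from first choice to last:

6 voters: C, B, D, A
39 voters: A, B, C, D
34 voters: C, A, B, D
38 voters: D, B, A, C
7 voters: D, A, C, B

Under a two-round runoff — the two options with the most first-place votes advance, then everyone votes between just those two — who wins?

C

Round 1 first-place votes: C 40, D 45, B 0, A 39.
D and C advance.
Runoff: D is preferred to C by 45 voters; C by 79.
C wins the runoff.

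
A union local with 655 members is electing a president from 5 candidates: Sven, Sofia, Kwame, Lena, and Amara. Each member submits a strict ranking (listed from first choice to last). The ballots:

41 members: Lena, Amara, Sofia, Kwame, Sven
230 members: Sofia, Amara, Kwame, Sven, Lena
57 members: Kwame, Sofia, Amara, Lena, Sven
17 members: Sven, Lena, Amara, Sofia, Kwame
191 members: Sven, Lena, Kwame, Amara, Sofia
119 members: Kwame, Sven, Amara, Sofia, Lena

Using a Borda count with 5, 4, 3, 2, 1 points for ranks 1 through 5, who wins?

Kwame

Sven: 41·1 + 230·2 + 57·1 + 17·5 + 191·5 + 119·4 = 2074
Sofia: 41·3 + 230·5 + 57·4 + 17·2 + 191·1 + 119·2 = 1964
Kwame: 41·2 + 230·3 + 57·5 + 17·1 + 191·3 + 119·5 = 2242
Lena: 41·5 + 230·1 + 57·2 + 17·4 + 191·4 + 119·1 = 1500
Amara: 41·4 + 230·4 + 57·3 + 17·3 + 191·2 + 119·3 = 2045
Kwame has the highest Borda score (2242).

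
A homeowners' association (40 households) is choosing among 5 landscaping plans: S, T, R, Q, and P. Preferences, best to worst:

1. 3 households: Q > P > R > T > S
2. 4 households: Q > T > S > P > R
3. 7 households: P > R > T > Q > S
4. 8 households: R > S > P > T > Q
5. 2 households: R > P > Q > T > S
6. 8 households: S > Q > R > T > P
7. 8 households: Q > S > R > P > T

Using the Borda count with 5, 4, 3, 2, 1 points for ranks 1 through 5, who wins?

R

S: 3·1 + 4·3 + 7·1 + 8·4 + 2·1 + 8·5 + 8·4 = 128
T: 3·2 + 4·4 + 7·3 + 8·2 + 2·2 + 8·2 + 8·1 = 87
R: 3·3 + 4·1 + 7·4 + 8·5 + 2·5 + 8·3 + 8·3 = 139
Q: 3·5 + 4·5 + 7·2 + 8·1 + 2·3 + 8·4 + 8·5 = 135
P: 3·4 + 4·2 + 7·5 + 8·3 + 2·4 + 8·1 + 8·2 = 111
R has the highest Borda score (139).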